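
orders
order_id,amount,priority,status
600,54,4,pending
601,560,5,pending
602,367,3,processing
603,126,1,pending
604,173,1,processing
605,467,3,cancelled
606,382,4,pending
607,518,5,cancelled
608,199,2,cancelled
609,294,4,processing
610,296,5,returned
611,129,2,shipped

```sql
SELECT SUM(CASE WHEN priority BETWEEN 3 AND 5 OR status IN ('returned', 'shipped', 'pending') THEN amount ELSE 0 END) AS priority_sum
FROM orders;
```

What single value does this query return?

3193

order_id=600: ✓ → 54
order_id=601: ✓ → 560
order_id=602: ✓ → 367
order_id=603: ✓ → 126
order_id=604: ✗
order_id=605: ✓ → 467
order_id=606: ✓ → 382
order_id=607: ✓ → 518
order_id=608: ✗
order_id=609: ✓ → 294
order_id=610: ✓ → 296
order_id=611: ✓ → 129
priority_sum = 54 + 560 + 367 + 126 + 467 + 382 + 518 + 294 + 296 + 129 = 3193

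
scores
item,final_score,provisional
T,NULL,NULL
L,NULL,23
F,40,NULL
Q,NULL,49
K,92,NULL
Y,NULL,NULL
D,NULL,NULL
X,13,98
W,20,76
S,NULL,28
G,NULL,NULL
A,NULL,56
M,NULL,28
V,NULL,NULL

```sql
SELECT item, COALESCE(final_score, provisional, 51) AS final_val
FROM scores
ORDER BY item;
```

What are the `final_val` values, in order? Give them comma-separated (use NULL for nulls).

56, 51, 40, 51, 92, 23, 28, 49, 28, 51, 51, 20, 13, 51

item=A: final_score=NULL, provisional=56 → 56
item=D: final_score=NULL, provisional=NULL, → literal 51 → 51
item=F: final_score=40 → 40
item=G: final_score=NULL, provisional=NULL, → literal 51 → 51
item=K: final_score=92 → 92
item=L: final_score=NULL, provisional=23 → 23
item=M: final_score=NULL, provisional=28 → 28
item=Q: final_score=NULL, provisional=49 → 49
item=S: final_score=NULL, provisional=28 → 28
item=T: final_score=NULL, provisional=NULL, → literal 51 → 51
item=V: final_score=NULL, provisional=NULL, → literal 51 → 51
item=W: final_score=20 → 20
item=X: final_score=13 → 13
item=Y: final_score=NULL, provisional=NULL, → literal 51 → 51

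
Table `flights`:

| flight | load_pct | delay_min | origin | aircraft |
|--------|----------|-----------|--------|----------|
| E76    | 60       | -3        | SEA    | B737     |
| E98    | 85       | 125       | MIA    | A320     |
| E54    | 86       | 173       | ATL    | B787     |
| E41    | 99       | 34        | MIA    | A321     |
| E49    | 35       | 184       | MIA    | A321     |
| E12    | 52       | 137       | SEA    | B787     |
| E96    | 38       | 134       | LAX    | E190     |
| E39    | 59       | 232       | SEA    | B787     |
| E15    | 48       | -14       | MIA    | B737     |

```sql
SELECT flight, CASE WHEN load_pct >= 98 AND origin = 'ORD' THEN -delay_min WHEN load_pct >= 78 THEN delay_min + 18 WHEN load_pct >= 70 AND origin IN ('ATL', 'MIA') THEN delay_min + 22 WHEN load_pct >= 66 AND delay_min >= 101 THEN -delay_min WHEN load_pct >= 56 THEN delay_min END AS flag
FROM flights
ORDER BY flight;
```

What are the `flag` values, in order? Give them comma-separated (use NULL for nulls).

NULL, NULL, 232, 52, NULL, 191, -3, NULL, 143

flight=E12: (no match → NULL) → NULL
flight=E15: (no match → NULL) → NULL
flight=E39: load_pct >= 56 → 232
flight=E41: load_pct >= 78 → 52
flight=E49: (no match → NULL) → NULL
flight=E54: load_pct >= 78 → 191
flight=E76: load_pct >= 56 → -3
flight=E96: (no match → NULL) → NULL
flight=E98: load_pct >= 78 → 143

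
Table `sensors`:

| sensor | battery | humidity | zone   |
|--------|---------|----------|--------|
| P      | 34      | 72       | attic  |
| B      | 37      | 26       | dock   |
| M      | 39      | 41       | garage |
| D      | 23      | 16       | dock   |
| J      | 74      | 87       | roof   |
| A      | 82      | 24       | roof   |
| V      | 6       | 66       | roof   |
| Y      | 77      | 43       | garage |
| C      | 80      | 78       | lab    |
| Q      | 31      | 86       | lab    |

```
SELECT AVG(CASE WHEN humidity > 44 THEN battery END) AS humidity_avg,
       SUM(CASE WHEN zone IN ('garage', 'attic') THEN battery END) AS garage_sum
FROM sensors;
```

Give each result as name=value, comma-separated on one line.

humidity_avg=45, garage_sum=150

[humidity_avg: humidity > 44]
sensor=P: ✓ → 34
sensor=B: ✗
sensor=M: ✗
sensor=D: ✗
sensor=J: ✓ → 74
sensor=A: ✗
sensor=V: ✓ → 6
sensor=Y: ✗
sensor=C: ✓ → 80
sensor=Q: ✓ → 31
humidity_avg = (34 + 74 + 6 + 80 + 31) / 5 = 45
—
[garage_sum: zone IN ('garage', 'attic')]
sensor=P: ✓ → 34
sensor=B: ✗
sensor=M: ✓ → 39
sensor=D: ✗
sensor=J: ✗
sensor=A: ✗
sensor=V: ✗
sensor=Y: ✓ → 77
sensor=C: ✗
sensor=Q: ✗
garage_sum = 34 + 39 + 77 = 150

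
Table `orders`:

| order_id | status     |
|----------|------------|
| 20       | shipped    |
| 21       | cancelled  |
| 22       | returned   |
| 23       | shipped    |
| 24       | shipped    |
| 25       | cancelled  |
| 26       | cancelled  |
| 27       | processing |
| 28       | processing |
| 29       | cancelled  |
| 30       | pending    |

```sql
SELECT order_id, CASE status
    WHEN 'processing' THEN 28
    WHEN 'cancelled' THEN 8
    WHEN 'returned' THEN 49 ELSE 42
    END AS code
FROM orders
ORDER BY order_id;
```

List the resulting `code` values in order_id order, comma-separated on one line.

order_id=20: ELSE → 42
order_id=21: status='cancelled' → 8
order_id=22: status='returned' → 49
order_id=23: ELSE → 42
order_id=24: ELSE → 42
order_id=25: status='cancelled' → 8
order_id=26: status='cancelled' → 8
order_id=27: status='processing' → 28
order_id=28: status='processing' → 28
order_id=29: status='cancelled' → 8
order_id=30: ELSE → 42

42, 8, 49, 42, 42, 8, 8, 28, 28, 8, 42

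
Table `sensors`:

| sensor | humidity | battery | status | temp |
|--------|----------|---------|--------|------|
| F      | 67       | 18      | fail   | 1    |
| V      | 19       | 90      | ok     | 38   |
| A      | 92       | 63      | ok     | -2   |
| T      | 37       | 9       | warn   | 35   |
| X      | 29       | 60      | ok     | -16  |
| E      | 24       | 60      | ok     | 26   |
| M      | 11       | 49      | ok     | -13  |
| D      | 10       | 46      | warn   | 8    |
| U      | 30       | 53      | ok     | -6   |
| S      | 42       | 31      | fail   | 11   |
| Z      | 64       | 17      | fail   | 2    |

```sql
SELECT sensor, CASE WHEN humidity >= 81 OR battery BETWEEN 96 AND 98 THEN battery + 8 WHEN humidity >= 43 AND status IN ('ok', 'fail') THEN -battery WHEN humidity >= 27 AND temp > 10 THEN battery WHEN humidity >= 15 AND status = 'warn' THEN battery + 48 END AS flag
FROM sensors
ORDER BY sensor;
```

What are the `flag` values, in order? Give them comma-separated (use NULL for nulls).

71, NULL, NULL, -18, NULL, 31, 9, NULL, NULL, NULL, -17

sensor=A: humidity >= 81 OR battery BETWEEN 96 AND 98 → 71
sensor=D: (no match → NULL) → NULL
sensor=E: (no match → NULL) → NULL
sensor=F: humidity >= 43 AND status IN ('ok', 'fail') → -18
sensor=M: (no match → NULL) → NULL
sensor=S: humidity >= 27 AND temp > 10 → 31
sensor=T: humidity >= 27 AND temp > 10 → 9
sensor=U: (no match → NULL) → NULL
sensor=V: (no match → NULL) → NULL
sensor=X: (no match → NULL) → NULL
sensor=Z: humidity >= 43 AND status IN ('ok', 'fail') → -17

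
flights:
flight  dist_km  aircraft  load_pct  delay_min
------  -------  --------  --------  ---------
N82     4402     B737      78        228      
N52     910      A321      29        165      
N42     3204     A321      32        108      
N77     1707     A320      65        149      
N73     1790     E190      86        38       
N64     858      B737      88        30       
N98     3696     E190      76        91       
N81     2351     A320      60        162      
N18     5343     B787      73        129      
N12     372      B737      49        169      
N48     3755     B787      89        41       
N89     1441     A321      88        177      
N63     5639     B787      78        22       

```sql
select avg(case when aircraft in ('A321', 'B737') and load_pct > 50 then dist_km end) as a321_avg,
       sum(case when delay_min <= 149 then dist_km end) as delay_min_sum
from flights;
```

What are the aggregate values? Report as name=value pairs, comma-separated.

[a321_avg: aircraft in ('A321', 'B737') and load_pct > 50]
flight=N82: ✓ → 4402
flight=N52: ✗
flight=N42: ✗
flight=N77: ✗
flight=N73: ✗
flight=N64: ✓ → 858
flight=N98: ✗
flight=N81: ✗
flight=N18: ✗
flight=N12: ✗
flight=N48: ✗
flight=N89: ✓ → 1441
flight=N63: ✗
a321_avg = (4402 + 858 + 1441) / 3 = 2233.6666666667
—
[delay_min_sum: delay_min <= 149]
flight=N82: ✗
flight=N52: ✗
flight=N42: ✓ → 3204
flight=N77: ✓ → 1707
flight=N73: ✓ → 1790
flight=N64: ✓ → 858
flight=N98: ✓ → 3696
flight=N81: ✗
flight=N18: ✓ → 5343
flight=N12: ✗
flight=N48: ✓ → 3755
flight=N89: ✗
flight=N63: ✓ → 5639
delay_min_sum = 3204 + 1707 + 1790 + 858 + 3696 + 5343 + 3755 + 5639 = 25992

a321_avg=2233.6666666667, delay_min_sum=25992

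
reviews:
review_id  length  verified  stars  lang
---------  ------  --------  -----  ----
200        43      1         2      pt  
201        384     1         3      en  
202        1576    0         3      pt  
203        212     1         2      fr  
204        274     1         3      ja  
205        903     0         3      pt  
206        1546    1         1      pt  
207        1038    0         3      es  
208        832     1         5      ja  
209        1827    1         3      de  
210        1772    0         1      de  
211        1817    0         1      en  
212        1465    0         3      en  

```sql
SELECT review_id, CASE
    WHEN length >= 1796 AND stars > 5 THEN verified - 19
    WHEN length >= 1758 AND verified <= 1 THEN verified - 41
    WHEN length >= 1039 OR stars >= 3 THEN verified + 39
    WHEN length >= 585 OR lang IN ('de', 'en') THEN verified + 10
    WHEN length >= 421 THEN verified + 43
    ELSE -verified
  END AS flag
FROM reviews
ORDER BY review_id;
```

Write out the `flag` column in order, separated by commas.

-1, 40, 39, -1, 40, 39, 40, 39, 40, -40, -41, -41, 39

review_id=200: ELSE → -1
review_id=201: length >= 1039 OR stars >= 3 → 40
review_id=202: length >= 1039 OR stars >= 3 → 39
review_id=203: ELSE → -1
review_id=204: length >= 1039 OR stars >= 3 → 40
review_id=205: length >= 1039 OR stars >= 3 → 39
review_id=206: length >= 1039 OR stars >= 3 → 40
review_id=207: length >= 1039 OR stars >= 3 → 39
review_id=208: length >= 1039 OR stars >= 3 → 40
review_id=209: length >= 1758 AND verified <= 1 → -40
review_id=210: length >= 1758 AND verified <= 1 → -41
review_id=211: length >= 1758 AND verified <= 1 → -41
review_id=212: length >= 1039 OR stars >= 3 → 39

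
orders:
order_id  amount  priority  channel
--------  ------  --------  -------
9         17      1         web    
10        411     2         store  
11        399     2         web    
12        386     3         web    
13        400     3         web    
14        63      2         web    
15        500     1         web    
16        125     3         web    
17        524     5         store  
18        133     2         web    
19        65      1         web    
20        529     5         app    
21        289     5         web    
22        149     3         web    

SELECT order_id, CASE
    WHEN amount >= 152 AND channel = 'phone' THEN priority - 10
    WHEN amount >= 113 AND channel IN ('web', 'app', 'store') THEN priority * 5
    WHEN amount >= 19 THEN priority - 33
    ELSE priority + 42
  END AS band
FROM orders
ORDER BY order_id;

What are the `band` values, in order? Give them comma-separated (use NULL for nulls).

43, 10, 10, 15, 15, -31, 5, 15, 25, 10, -32, 25, 25, 15

order_id=9: ELSE → 43
order_id=10: amount >= 113 AND channel IN ('web', 'app', 'store') → 10
order_id=11: amount >= 113 AND channel IN ('web', 'app', 'store') → 10
order_id=12: amount >= 113 AND channel IN ('web', 'app', 'store') → 15
order_id=13: amount >= 113 AND channel IN ('web', 'app', 'store') → 15
order_id=14: amount >= 19 → -31
order_id=15: amount >= 113 AND channel IN ('web', 'app', 'store') → 5
order_id=16: amount >= 113 AND channel IN ('web', 'app', 'store') → 15
order_id=17: amount >= 113 AND channel IN ('web', 'app', 'store') → 25
order_id=18: amount >= 113 AND channel IN ('web', 'app', 'store') → 10
order_id=19: amount >= 19 → -32
order_id=20: amount >= 113 AND channel IN ('web', 'app', 'store') → 25
order_id=21: amount >= 113 AND channel IN ('web', 'app', 'store') → 25
order_id=22: amount >= 113 AND channel IN ('web', 'app', 'store') → 15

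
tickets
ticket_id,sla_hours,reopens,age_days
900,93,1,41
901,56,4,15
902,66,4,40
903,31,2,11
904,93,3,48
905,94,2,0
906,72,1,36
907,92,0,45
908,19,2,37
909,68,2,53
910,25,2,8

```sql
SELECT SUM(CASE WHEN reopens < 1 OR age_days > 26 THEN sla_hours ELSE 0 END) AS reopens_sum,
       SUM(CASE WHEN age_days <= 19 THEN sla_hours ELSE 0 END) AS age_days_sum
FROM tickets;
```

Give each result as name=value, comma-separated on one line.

reopens_sum=503, age_days_sum=206

[reopens_sum: reopens < 1 OR age_days > 26]
ticket_id=900: ✓ → 93
ticket_id=901: ✗
ticket_id=902: ✓ → 66
ticket_id=903: ✗
ticket_id=904: ✓ → 93
ticket_id=905: ✗
ticket_id=906: ✓ → 72
ticket_id=907: ✓ → 92
ticket_id=908: ✓ → 19
ticket_id=909: ✓ → 68
ticket_id=910: ✗
reopens_sum = 93 + 66 + 93 + 72 + 92 + 19 + 68 = 503
—
[age_days_sum: age_days <= 19]
ticket_id=900: ✗
ticket_id=901: ✓ → 56
ticket_id=902: ✗
ticket_id=903: ✓ → 31
ticket_id=904: ✗
ticket_id=905: ✓ → 94
ticket_id=906: ✗
ticket_id=907: ✗
ticket_id=908: ✗
ticket_id=909: ✗
ticket_id=910: ✓ → 25
age_days_sum = 56 + 31 + 94 + 25 = 206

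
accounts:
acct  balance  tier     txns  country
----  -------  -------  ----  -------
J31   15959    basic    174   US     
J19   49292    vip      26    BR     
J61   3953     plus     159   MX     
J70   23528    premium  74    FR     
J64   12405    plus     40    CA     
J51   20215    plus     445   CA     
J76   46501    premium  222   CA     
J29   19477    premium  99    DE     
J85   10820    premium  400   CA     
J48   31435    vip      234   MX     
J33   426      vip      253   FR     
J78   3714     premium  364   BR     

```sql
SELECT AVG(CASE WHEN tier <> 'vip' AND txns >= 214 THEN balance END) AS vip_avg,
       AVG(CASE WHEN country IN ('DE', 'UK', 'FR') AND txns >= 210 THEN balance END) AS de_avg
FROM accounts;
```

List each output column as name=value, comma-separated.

[vip_avg: tier <> 'vip' AND txns >= 214]
acct=J31: ✗
acct=J19: ✗
acct=J61: ✗
acct=J70: ✗
acct=J64: ✗
acct=J51: ✓ → 20215
acct=J76: ✓ → 46501
acct=J29: ✗
acct=J85: ✓ → 10820
acct=J48: ✗
acct=J33: ✗
acct=J78: ✓ → 3714
vip_avg = (20215 + 46501 + 10820 + 3714) / 4 = 20312.5
—
[de_avg: country IN ('DE', 'UK', 'FR') AND txns >= 210]
acct=J31: ✗
acct=J19: ✗
acct=J61: ✗
acct=J70: ✗
acct=J64: ✗
acct=J51: ✗
acct=J76: ✗
acct=J29: ✗
acct=J85: ✗
acct=J48: ✗
acct=J33: ✓ → 426
acct=J78: ✗
de_avg = 426

vip_avg=20312.5, de_avg=426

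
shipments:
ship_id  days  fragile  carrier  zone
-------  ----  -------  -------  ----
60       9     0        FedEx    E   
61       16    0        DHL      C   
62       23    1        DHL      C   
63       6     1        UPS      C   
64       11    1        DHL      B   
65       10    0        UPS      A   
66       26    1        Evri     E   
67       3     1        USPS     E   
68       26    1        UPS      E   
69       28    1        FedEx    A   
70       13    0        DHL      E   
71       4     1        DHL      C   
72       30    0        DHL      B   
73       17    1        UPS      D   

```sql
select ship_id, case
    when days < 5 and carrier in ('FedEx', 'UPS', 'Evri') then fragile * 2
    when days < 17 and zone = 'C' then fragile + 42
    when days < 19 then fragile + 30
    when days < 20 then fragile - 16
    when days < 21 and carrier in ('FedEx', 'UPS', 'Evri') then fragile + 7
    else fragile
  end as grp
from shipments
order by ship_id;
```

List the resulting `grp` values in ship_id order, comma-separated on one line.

30, 42, 1, 43, 31, 30, 1, 31, 1, 1, 30, 43, 0, 31

ship_id=60: days < 19 → 30
ship_id=61: days < 17 and zone = 'C' → 42
ship_id=62: ELSE → 1
ship_id=63: days < 17 and zone = 'C' → 43
ship_id=64: days < 19 → 31
ship_id=65: days < 19 → 30
ship_id=66: ELSE → 1
ship_id=67: days < 19 → 31
ship_id=68: ELSE → 1
ship_id=69: ELSE → 1
ship_id=70: days < 19 → 30
ship_id=71: days < 17 and zone = 'C' → 43
ship_id=72: ELSE → 0
ship_id=73: days < 19 → 31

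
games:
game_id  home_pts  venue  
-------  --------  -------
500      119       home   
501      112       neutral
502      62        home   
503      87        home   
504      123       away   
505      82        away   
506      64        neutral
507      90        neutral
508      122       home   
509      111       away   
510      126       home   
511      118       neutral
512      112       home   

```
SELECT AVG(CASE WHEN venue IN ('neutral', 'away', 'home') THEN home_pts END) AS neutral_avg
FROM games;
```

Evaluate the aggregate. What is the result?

102.1538461538

game_id=500: ✓ → 119
game_id=501: ✓ → 112
game_id=502: ✓ → 62
game_id=503: ✓ → 87
game_id=504: ✓ → 123
game_id=505: ✓ → 82
game_id=506: ✓ → 64
game_id=507: ✓ → 90
game_id=508: ✓ → 122
game_id=509: ✓ → 111
game_id=510: ✓ → 126
game_id=511: ✓ → 118
game_id=512: ✓ → 112
neutral_avg = (119 + 112 + 62 + 87 + 123 + 82 + 64 + 90 + 122 + 111 + 126 + 118 + 112) / 13 = 102.1538461538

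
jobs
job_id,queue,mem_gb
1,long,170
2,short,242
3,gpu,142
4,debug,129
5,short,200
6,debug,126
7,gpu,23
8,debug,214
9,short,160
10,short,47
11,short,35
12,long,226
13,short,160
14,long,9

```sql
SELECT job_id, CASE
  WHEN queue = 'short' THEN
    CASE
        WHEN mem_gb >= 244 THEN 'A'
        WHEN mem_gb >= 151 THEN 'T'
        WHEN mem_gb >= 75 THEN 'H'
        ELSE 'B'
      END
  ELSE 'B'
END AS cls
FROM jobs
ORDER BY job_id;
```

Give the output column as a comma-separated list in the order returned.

B, T, B, B, T, B, B, B, T, B, B, B, T, B

job_id=1: queue='long' → outer ELSE → B
job_id=2: queue='short' → inner[mem_gb >= 151] → T
job_id=3: queue='gpu' → outer ELSE → B
job_id=4: queue='debug' → outer ELSE → B
job_id=5: queue='short' → inner[mem_gb >= 151] → T
job_id=6: queue='debug' → outer ELSE → B
job_id=7: queue='gpu' → outer ELSE → B
job_id=8: queue='debug' → outer ELSE → B
job_id=9: queue='short' → inner[mem_gb >= 151] → T
job_id=10: queue='short' → inner[ELSE] → B
job_id=11: queue='short' → inner[ELSE] → B
job_id=12: queue='long' → outer ELSE → B
job_id=13: queue='short' → inner[mem_gb >= 151] → T
job_id=14: queue='long' → outer ELSE → B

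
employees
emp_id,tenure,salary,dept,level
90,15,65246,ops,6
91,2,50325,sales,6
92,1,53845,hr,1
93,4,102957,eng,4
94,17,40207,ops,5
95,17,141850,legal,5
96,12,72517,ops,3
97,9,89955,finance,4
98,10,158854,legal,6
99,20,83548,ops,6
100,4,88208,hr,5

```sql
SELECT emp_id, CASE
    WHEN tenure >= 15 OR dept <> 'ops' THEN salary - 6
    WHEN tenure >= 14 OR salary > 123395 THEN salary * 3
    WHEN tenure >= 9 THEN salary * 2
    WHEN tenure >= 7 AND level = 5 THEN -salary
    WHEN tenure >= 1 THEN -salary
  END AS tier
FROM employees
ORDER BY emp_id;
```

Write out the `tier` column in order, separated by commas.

emp_id=90: tenure >= 15 OR dept <> 'ops' → 65240
emp_id=91: tenure >= 15 OR dept <> 'ops' → 50319
emp_id=92: tenure >= 15 OR dept <> 'ops' → 53839
emp_id=93: tenure >= 15 OR dept <> 'ops' → 102951
emp_id=94: tenure >= 15 OR dept <> 'ops' → 40201
emp_id=95: tenure >= 15 OR dept <> 'ops' → 141844
emp_id=96: tenure >= 9 → 145034
emp_id=97: tenure >= 15 OR dept <> 'ops' → 89949
emp_id=98: tenure >= 15 OR dept <> 'ops' → 158848
emp_id=99: tenure >= 15 OR dept <> 'ops' → 83542
emp_id=100: tenure >= 15 OR dept <> 'ops' → 88202

65240, 50319, 53839, 102951, 40201, 141844, 145034, 89949, 158848, 83542, 88202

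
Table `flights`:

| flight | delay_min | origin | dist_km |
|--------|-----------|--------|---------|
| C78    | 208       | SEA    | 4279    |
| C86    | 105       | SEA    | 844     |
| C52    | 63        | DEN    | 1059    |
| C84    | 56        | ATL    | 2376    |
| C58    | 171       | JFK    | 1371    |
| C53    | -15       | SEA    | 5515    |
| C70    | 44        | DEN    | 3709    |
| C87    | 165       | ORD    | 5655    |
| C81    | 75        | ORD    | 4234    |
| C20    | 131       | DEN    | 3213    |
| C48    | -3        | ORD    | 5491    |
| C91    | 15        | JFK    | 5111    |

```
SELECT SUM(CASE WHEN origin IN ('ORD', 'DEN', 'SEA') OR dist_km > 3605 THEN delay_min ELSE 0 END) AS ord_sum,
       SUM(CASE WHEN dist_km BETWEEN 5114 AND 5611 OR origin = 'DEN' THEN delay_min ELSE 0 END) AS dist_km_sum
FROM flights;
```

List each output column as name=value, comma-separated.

[ord_sum: origin IN ('ORD', 'DEN', 'SEA') OR dist_km > 3605]
flight=C78: ✓ → 208
flight=C86: ✓ → 105
flight=C52: ✓ → 63
flight=C84: ✗
flight=C58: ✗
flight=C53: ✓ → -15
flight=C70: ✓ → 44
flight=C87: ✓ → 165
flight=C81: ✓ → 75
flight=C20: ✓ → 131
flight=C48: ✓ → -3
flight=C91: ✓ → 15
ord_sum = 208 + 105 + 63 + -15 + 44 + 165 + 75 + 131 + -3 + 15 = 788
—
[dist_km_sum: dist_km BETWEEN 5114 AND 5611 OR origin = 'DEN']
flight=C78: ✗
flight=C86: ✗
flight=C52: ✓ → 63
flight=C84: ✗
flight=C58: ✗
flight=C53: ✓ → -15
flight=C70: ✓ → 44
flight=C87: ✗
flight=C81: ✗
flight=C20: ✓ → 131
flight=C48: ✓ → -3
flight=C91: ✗
dist_km_sum = 63 + -15 + 44 + 131 + -3 = 220

ord_sum=788, dist_km_sum=220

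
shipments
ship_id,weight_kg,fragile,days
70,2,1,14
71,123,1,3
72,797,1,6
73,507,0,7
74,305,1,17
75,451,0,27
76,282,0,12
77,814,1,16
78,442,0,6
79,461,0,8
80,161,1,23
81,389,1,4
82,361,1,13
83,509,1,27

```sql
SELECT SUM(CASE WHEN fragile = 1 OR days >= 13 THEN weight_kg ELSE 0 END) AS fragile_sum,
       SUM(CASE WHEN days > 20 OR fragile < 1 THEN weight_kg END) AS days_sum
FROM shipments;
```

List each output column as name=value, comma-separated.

fragile_sum=3912, days_sum=2813

[fragile_sum: fragile = 1 OR days >= 13]
ship_id=70: ✓ → 2
ship_id=71: ✓ → 123
ship_id=72: ✓ → 797
ship_id=73: ✗
ship_id=74: ✓ → 305
ship_id=75: ✓ → 451
ship_id=76: ✗
ship_id=77: ✓ → 814
ship_id=78: ✗
ship_id=79: ✗
ship_id=80: ✓ → 161
ship_id=81: ✓ → 389
ship_id=82: ✓ → 361
ship_id=83: ✓ → 509
fragile_sum = 2 + 123 + 797 + 305 + 451 + 814 + 161 + 389 + 361 + 509 = 3912
—
[days_sum: days > 20 OR fragile < 1]
ship_id=70: ✗
ship_id=71: ✗
ship_id=72: ✗
ship_id=73: ✓ → 507
ship_id=74: ✗
ship_id=75: ✓ → 451
ship_id=76: ✓ → 282
ship_id=77: ✗
ship_id=78: ✓ → 442
ship_id=79: ✓ → 461
ship_id=80: ✓ → 161
ship_id=81: ✗
ship_id=82: ✗
ship_id=83: ✓ → 509
days_sum = 507 + 451 + 282 + 442 + 461 + 161 + 509 = 2813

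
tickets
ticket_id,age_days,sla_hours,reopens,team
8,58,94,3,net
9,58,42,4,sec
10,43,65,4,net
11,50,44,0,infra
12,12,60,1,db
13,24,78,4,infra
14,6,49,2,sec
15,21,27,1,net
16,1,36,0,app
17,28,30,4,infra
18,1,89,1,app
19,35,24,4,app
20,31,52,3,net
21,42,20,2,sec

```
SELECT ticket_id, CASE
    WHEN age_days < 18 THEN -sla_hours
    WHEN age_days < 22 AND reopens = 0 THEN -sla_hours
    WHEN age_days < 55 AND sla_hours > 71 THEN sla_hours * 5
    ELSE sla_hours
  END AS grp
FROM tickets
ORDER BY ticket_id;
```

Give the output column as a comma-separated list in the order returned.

94, 42, 65, 44, -60, 390, -49, 27, -36, 30, -89, 24, 52, 20

ticket_id=8: ELSE → 94
ticket_id=9: ELSE → 42
ticket_id=10: ELSE → 65
ticket_id=11: ELSE → 44
ticket_id=12: age_days < 18 → -60
ticket_id=13: age_days < 55 AND sla_hours > 71 → 390
ticket_id=14: age_days < 18 → -49
ticket_id=15: ELSE → 27
ticket_id=16: age_days < 18 → -36
ticket_id=17: ELSE → 30
ticket_id=18: age_days < 18 → -89
ticket_id=19: ELSE → 24
ticket_id=20: ELSE → 52
ticket_id=21: ELSE → 20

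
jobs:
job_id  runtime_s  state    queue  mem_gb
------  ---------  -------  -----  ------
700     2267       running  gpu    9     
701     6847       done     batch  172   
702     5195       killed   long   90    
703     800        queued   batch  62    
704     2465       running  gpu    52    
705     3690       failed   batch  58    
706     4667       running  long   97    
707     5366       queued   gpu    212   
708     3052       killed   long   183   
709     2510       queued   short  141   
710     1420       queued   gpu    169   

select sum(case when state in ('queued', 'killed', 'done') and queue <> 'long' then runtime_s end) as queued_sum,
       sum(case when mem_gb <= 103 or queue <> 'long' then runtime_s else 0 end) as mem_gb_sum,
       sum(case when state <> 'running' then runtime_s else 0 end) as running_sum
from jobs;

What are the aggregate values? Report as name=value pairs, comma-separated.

[queued_sum: state in ('queued', 'killed', 'done') and queue <> 'long']
job_id=700: ✗
job_id=701: ✓ → 6847
job_id=702: ✗
job_id=703: ✓ → 800
job_id=704: ✗
job_id=705: ✗
job_id=706: ✗
job_id=707: ✓ → 5366
job_id=708: ✗
job_id=709: ✓ → 2510
job_id=710: ✓ → 1420
queued_sum = 6847 + 800 + 5366 + 2510 + 1420 = 16943
—
[mem_gb_sum: mem_gb <= 103 or queue <> 'long']
job_id=700: ✓ → 2267
job_id=701: ✓ → 6847
job_id=702: ✓ → 5195
job_id=703: ✓ → 800
job_id=704: ✓ → 2465
job_id=705: ✓ → 3690
job_id=706: ✓ → 4667
job_id=707: ✓ → 5366
job_id=708: ✗
job_id=709: ✓ → 2510
job_id=710: ✓ → 1420
mem_gb_sum = 2267 + 6847 + 5195 + 800 + 2465 + 3690 + 4667 + 5366 + 2510 + 1420 = 35227
—
[running_sum: state <> 'running']
job_id=700: ✗
job_id=701: ✓ → 6847
job_id=702: ✓ → 5195
job_id=703: ✓ → 800
job_id=704: ✗
job_id=705: ✓ → 3690
job_id=706: ✗
job_id=707: ✓ → 5366
job_id=708: ✓ → 3052
job_id=709: ✓ → 2510
job_id=710: ✓ → 1420
running_sum = 6847 + 5195 + 800 + 3690 + 5366 + 3052 + 2510 + 1420 = 28880

queued_sum=16943, mem_gb_sum=35227, running_sum=28880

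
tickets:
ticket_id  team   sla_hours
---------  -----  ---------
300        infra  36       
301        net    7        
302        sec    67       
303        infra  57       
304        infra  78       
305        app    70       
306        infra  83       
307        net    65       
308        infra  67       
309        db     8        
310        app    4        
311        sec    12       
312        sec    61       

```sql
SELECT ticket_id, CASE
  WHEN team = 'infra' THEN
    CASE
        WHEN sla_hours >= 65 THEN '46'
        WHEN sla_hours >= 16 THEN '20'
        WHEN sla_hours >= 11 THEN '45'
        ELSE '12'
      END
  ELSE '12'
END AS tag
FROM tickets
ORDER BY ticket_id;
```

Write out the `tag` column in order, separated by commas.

20, 12, 12, 20, 46, 12, 46, 12, 46, 12, 12, 12, 12

ticket_id=300: team='infra' → inner[sla_hours >= 16] → 20
ticket_id=301: team='net' → outer ELSE → 12
ticket_id=302: team='sec' → outer ELSE → 12
ticket_id=303: team='infra' → inner[sla_hours >= 16] → 20
ticket_id=304: team='infra' → inner[sla_hours >= 65] → 46
ticket_id=305: team='app' → outer ELSE → 12
ticket_id=306: team='infra' → inner[sla_hours >= 65] → 46
ticket_id=307: team='net' → outer ELSE → 12
ticket_id=308: team='infra' → inner[sla_hours >= 65] → 46
ticket_id=309: team='db' → outer ELSE → 12
ticket_id=310: team='app' → outer ELSE → 12
ticket_id=311: team='sec' → outer ELSE → 12
ticket_id=312: team='sec' → outer ELSE → 12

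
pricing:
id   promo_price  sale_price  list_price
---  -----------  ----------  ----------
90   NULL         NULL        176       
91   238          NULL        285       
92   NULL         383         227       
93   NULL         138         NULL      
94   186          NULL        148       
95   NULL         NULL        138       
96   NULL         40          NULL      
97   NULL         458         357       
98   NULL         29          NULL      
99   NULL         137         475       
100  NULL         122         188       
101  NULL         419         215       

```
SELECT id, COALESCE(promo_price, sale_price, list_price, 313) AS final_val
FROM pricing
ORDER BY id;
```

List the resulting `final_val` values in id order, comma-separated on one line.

id=90: promo_price=NULL, sale_price=NULL, list_price=176 → 176
id=91: promo_price=238 → 238
id=92: promo_price=NULL, sale_price=383 → 383
id=93: promo_price=NULL, sale_price=138 → 138
id=94: promo_price=186 → 186
id=95: promo_price=NULL, sale_price=NULL, list_price=138 → 138
id=96: promo_price=NULL, sale_price=40 → 40
id=97: promo_price=NULL, sale_price=458 → 458
id=98: promo_price=NULL, sale_price=29 → 29
id=99: promo_price=NULL, sale_price=137 → 137
id=100: promo_price=NULL, sale_price=122 → 122
id=101: promo_price=NULL, sale_price=419 → 419

176, 238, 383, 138, 186, 138, 40, 458, 29, 137, 122, 419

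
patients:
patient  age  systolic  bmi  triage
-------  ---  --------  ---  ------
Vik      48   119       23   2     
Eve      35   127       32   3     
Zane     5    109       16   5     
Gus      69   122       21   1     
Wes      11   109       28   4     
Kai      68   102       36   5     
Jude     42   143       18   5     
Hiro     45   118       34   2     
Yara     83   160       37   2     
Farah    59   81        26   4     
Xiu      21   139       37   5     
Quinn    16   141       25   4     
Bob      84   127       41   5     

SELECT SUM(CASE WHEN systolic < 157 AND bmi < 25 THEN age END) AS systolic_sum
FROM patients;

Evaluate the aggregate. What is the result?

164

patient=Vik: ✓ → 48
patient=Eve: ✗
patient=Zane: ✓ → 5
patient=Gus: ✓ → 69
patient=Wes: ✗
patient=Kai: ✗
patient=Jude: ✓ → 42
patient=Hiro: ✗
patient=Yara: ✗
patient=Farah: ✗
patient=Xiu: ✗
patient=Quinn: ✗
patient=Bob: ✗
systolic_sum = 48 + 5 + 69 + 42 = 164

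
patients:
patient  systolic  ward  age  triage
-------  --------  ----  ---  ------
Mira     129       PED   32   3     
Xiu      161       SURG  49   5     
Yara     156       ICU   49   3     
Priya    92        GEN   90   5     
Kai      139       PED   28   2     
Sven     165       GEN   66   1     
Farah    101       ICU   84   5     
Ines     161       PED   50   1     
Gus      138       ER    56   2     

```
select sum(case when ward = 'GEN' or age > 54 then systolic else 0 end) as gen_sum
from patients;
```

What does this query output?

496

patient=Mira: ✗
patient=Xiu: ✗
patient=Yara: ✗
patient=Priya: ✓ → 92
patient=Kai: ✗
patient=Sven: ✓ → 165
patient=Farah: ✓ → 101
patient=Ines: ✗
patient=Gus: ✓ → 138
gen_sum = 92 + 165 + 101 + 138 = 496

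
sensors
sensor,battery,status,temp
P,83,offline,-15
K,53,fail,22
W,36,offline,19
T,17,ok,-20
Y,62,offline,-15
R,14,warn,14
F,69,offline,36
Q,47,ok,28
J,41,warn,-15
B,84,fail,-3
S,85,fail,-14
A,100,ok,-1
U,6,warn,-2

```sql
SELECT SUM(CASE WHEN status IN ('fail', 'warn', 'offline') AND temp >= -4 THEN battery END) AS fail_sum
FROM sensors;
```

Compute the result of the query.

sensor=P: ✗
sensor=K: ✓ → 53
sensor=W: ✓ → 36
sensor=T: ✗
sensor=Y: ✗
sensor=R: ✓ → 14
sensor=F: ✓ → 69
sensor=Q: ✗
sensor=J: ✗
sensor=B: ✓ → 84
sensor=S: ✗
sensor=A: ✗
sensor=U: ✓ → 6
fail_sum = 53 + 36 + 14 + 69 + 84 + 6 = 262

262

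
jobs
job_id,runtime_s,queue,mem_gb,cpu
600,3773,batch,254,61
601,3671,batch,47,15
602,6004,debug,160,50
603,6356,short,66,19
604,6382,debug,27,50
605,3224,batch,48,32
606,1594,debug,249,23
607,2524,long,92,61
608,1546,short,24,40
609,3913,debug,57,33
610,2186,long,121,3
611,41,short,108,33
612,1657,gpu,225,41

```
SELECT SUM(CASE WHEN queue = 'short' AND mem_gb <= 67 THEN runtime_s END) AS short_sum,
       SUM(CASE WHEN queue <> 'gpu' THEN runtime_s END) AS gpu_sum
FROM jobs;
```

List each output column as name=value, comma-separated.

short_sum=7902, gpu_sum=41214

[short_sum: queue = 'short' AND mem_gb <= 67]
job_id=600: ✗
job_id=601: ✗
job_id=602: ✗
job_id=603: ✓ → 6356
job_id=604: ✗
job_id=605: ✗
job_id=606: ✗
job_id=607: ✗
job_id=608: ✓ → 1546
job_id=609: ✗
job_id=610: ✗
job_id=611: ✗
job_id=612: ✗
short_sum = 6356 + 1546 = 7902
—
[gpu_sum: queue <> 'gpu']
job_id=600: ✓ → 3773
job_id=601: ✓ → 3671
job_id=602: ✓ → 6004
job_id=603: ✓ → 6356
job_id=604: ✓ → 6382
job_id=605: ✓ → 3224
job_id=606: ✓ → 1594
job_id=607: ✓ → 2524
job_id=608: ✓ → 1546
job_id=609: ✓ → 3913
job_id=610: ✓ → 2186
job_id=611: ✓ → 41
job_id=612: ✗
gpu_sum = 3773 + 3671 + 6004 + 6356 + 6382 + 3224 + 1594 + 2524 + 1546 + 3913 + 2186 + 41 = 41214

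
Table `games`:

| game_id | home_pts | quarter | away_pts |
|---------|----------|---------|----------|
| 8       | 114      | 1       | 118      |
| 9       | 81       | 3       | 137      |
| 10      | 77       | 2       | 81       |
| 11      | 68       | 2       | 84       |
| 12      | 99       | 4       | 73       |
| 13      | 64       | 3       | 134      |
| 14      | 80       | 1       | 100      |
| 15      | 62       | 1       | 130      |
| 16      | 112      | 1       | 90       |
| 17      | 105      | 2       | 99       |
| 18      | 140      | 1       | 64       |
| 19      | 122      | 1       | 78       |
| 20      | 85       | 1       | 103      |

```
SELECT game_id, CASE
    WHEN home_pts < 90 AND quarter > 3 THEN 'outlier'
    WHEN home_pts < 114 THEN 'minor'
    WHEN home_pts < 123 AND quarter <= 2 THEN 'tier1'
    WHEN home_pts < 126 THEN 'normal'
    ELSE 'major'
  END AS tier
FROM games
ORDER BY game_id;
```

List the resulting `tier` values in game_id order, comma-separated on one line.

game_id=8: home_pts < 123 AND quarter <= 2 → tier1
game_id=9: home_pts < 114 → minor
game_id=10: home_pts < 114 → minor
game_id=11: home_pts < 114 → minor
game_id=12: home_pts < 114 → minor
game_id=13: home_pts < 114 → minor
game_id=14: home_pts < 114 → minor
game_id=15: home_pts < 114 → minor
game_id=16: home_pts < 114 → minor
game_id=17: home_pts < 114 → minor
game_id=18: ELSE → major
game_id=19: home_pts < 123 AND quarter <= 2 → tier1
game_id=20: home_pts < 114 → minor

tier1, minor, minor, minor, minor, minor, minor, minor, minor, minor, major, tier1, minor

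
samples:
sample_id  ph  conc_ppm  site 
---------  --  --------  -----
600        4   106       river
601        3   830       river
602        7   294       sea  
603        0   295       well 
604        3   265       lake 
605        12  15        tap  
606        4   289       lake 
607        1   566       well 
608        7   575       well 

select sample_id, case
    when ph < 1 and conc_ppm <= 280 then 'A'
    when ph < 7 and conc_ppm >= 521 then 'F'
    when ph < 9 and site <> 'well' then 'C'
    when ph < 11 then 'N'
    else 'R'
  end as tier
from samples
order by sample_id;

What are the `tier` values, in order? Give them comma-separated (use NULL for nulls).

sample_id=600: ph < 9 and site <> 'well' → C
sample_id=601: ph < 7 and conc_ppm >= 521 → F
sample_id=602: ph < 9 and site <> 'well' → C
sample_id=603: ph < 11 → N
sample_id=604: ph < 9 and site <> 'well' → C
sample_id=605: ELSE → R
sample_id=606: ph < 9 and site <> 'well' → C
sample_id=607: ph < 7 and conc_ppm >= 521 → F
sample_id=608: ph < 11 → N

C, F, C, N, C, R, C, F, N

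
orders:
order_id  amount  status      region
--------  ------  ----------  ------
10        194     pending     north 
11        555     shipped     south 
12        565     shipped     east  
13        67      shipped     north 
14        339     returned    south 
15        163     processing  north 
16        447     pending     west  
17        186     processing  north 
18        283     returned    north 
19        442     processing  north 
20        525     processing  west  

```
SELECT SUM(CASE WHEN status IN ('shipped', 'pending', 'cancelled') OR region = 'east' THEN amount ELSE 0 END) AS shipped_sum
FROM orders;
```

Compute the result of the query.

1828

order_id=10: ✓ → 194
order_id=11: ✓ → 555
order_id=12: ✓ → 565
order_id=13: ✓ → 67
order_id=14: ✗
order_id=15: ✗
order_id=16: ✓ → 447
order_id=17: ✗
order_id=18: ✗
order_id=19: ✗
order_id=20: ✗
shipped_sum = 194 + 555 + 565 + 67 + 447 = 1828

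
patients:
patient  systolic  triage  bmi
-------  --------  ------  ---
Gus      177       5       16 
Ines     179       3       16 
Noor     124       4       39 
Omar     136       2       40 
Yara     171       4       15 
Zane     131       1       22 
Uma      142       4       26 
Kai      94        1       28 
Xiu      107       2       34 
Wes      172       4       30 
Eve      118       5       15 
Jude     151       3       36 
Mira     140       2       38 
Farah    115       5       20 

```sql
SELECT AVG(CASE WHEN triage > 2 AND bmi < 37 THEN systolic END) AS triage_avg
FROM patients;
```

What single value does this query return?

153.125

patient=Gus: ✓ → 177
patient=Ines: ✓ → 179
patient=Noor: ✗
patient=Omar: ✗
patient=Yara: ✓ → 171
patient=Zane: ✗
patient=Uma: ✓ → 142
patient=Kai: ✗
patient=Xiu: ✗
patient=Wes: ✓ → 172
patient=Eve: ✓ → 118
patient=Jude: ✓ → 151
patient=Mira: ✗
patient=Farah: ✓ → 115
triage_avg = (177 + 179 + 171 + 142 + 172 + 118 + 151 + 115) / 8 = 153.125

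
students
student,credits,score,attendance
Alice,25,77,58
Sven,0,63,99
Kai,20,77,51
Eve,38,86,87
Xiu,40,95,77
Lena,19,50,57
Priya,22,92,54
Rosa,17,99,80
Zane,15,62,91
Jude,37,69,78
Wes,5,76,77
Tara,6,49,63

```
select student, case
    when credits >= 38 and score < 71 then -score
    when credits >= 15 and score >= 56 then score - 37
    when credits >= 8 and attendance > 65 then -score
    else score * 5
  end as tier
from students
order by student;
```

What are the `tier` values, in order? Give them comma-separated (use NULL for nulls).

student=Alice: credits >= 15 and score >= 56 → 40
student=Eve: credits >= 15 and score >= 56 → 49
student=Jude: credits >= 15 and score >= 56 → 32
student=Kai: credits >= 15 and score >= 56 → 40
student=Lena: ELSE → 250
student=Priya: credits >= 15 and score >= 56 → 55
student=Rosa: credits >= 15 and score >= 56 → 62
student=Sven: ELSE → 315
student=Tara: ELSE → 245
student=Wes: ELSE → 380
student=Xiu: credits >= 15 and score >= 56 → 58
student=Zane: credits >= 15 and score >= 56 → 25

40, 49, 32, 40, 250, 55, 62, 315, 245, 380, 58, 25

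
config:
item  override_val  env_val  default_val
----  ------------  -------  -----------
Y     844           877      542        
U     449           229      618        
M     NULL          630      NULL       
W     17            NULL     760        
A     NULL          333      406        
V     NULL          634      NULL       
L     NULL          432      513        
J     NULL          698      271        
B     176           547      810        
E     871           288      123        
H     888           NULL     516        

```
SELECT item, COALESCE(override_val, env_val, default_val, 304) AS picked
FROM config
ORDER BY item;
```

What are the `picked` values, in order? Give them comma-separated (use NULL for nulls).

item=A: override_val=NULL, env_val=333 → 333
item=B: override_val=176 → 176
item=E: override_val=871 → 871
item=H: override_val=888 → 888
item=J: override_val=NULL, env_val=698 → 698
item=L: override_val=NULL, env_val=432 → 432
item=M: override_val=NULL, env_val=630 → 630
item=U: override_val=449 → 449
item=V: override_val=NULL, env_val=634 → 634
item=W: override_val=17 → 17
item=Y: override_val=844 → 844

333, 176, 871, 888, 698, 432, 630, 449, 634, 17, 844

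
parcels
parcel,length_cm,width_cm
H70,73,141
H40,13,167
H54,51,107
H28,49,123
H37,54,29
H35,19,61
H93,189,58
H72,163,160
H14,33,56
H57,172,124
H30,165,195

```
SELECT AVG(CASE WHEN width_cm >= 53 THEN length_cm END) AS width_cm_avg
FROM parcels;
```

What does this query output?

92.7

parcel=H70: ✓ → 73
parcel=H40: ✓ → 13
parcel=H54: ✓ → 51
parcel=H28: ✓ → 49
parcel=H37: ✗
parcel=H35: ✓ → 19
parcel=H93: ✓ → 189
parcel=H72: ✓ → 163
parcel=H14: ✓ → 33
parcel=H57: ✓ → 172
parcel=H30: ✓ → 165
width_cm_avg = (73 + 13 + 51 + 49 + 19 + 189 + 163 + 33 + 172 + 165) / 10 = 92.7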